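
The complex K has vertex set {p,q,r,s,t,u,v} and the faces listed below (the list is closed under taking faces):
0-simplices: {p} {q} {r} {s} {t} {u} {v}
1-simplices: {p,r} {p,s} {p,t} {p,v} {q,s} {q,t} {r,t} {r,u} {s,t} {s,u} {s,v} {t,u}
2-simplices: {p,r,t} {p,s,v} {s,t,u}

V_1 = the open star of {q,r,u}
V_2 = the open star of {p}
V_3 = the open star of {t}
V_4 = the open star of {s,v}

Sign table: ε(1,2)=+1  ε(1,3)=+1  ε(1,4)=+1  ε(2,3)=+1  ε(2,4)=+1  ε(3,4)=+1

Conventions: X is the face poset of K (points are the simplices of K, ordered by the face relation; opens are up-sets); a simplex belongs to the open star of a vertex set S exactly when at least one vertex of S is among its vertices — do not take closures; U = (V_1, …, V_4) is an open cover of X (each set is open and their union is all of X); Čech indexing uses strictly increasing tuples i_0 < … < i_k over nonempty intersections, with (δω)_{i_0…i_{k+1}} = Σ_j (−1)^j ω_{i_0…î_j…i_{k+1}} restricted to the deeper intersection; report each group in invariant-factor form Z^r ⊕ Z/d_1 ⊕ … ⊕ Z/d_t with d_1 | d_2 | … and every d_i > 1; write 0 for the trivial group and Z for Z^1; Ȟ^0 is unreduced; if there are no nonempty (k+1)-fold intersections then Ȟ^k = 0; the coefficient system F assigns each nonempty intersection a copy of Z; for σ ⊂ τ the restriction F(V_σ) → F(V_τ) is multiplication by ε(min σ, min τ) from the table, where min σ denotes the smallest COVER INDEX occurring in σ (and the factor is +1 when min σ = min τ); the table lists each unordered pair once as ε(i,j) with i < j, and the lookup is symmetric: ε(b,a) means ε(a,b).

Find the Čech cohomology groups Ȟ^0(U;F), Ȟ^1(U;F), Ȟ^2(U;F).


nonempty overlaps:
  V1={{q},{r},{u},{p,r},{q,s},{q,t},{r,t},{r,u},{s,u},{t,u},{p,r,t},{s,t,u}} V2={{p},{p,r},{p,s},{p,t},{p,v},{p,r,t},{p,s,v}} V3={{t},{p,t},{q,t},{r,t},{s,t},{t,u},{p,r,t},{s,t,u}} V4={{s},{v},{p,s},{p,v},{q,s},{s,t},{s,u},{s,v},{p,s,v},{s,t,u}}
  V12={{p,r},{p,r,t}} V13={{q,t},{r,t},{t,u},{p,r,t},{s,t,u}} V14={{q,s},{s,u},{s,t,u}} V23={{p,t},{p,r,t}} V24={{p,s},{p,v},{p,s,v}} V34={{s,t},{s,t,u}}
  V123={{p,r,t}} V134={{s,t,u}}
C dims 4,6,2; δ0: rk 3, SNF 1^3; δ1: rk 2, SNF 1^2
degree 0: 4−3−0 = 1 → Ȟ^0 ≅ Z
degree 1: 6−2−3 = 1 → Ȟ^1 ≅ Z
degree 2: 2−0−2 = 0 → Ȟ^2 ≅ 0

Ȟ^0(U;F) ≅ Z, Ȟ^1(U;F) ≅ Z, Ȟ^2(U;F) ≅ 0


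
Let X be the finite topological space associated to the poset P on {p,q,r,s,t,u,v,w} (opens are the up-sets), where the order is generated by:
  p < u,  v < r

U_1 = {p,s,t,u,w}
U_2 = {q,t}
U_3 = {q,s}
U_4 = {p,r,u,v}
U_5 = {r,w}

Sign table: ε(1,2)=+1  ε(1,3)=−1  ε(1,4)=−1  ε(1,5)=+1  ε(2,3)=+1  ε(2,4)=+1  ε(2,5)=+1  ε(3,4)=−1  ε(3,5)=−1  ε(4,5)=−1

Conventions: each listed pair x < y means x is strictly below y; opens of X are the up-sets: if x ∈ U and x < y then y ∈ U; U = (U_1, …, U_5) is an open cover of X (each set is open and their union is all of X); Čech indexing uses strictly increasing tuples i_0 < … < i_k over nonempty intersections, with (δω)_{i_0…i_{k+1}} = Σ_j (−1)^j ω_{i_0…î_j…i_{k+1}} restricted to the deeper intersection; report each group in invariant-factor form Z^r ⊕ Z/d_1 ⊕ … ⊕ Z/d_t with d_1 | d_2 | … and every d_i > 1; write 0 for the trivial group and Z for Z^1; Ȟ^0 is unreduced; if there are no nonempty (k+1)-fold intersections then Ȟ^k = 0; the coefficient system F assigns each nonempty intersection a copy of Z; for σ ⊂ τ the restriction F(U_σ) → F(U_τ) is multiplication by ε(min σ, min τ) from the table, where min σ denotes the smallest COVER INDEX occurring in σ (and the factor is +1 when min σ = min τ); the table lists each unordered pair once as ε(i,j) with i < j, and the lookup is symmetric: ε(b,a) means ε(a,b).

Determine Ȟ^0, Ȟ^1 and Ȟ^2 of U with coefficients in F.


Ȟ^0 ≅ 0,  Ȟ^1 ≅ Z ⊕ Z/2,  Ȟ^2 ≅ 0

cover nerve:
  U12={t} U13={s} U14={p,u} U15={w} U23={q} U45={r}
C dims 5,6; δ0: rk 5, SNF 1^4·2
Ȟ^0: (5−5)−0=0 ⇒ 0
Ȟ^1: (6−0)−5=1 plus torsion [2] ⇒ Z ⊕ Z/2
Ȟ^2: (0−0)−0=0 ⇒ 0


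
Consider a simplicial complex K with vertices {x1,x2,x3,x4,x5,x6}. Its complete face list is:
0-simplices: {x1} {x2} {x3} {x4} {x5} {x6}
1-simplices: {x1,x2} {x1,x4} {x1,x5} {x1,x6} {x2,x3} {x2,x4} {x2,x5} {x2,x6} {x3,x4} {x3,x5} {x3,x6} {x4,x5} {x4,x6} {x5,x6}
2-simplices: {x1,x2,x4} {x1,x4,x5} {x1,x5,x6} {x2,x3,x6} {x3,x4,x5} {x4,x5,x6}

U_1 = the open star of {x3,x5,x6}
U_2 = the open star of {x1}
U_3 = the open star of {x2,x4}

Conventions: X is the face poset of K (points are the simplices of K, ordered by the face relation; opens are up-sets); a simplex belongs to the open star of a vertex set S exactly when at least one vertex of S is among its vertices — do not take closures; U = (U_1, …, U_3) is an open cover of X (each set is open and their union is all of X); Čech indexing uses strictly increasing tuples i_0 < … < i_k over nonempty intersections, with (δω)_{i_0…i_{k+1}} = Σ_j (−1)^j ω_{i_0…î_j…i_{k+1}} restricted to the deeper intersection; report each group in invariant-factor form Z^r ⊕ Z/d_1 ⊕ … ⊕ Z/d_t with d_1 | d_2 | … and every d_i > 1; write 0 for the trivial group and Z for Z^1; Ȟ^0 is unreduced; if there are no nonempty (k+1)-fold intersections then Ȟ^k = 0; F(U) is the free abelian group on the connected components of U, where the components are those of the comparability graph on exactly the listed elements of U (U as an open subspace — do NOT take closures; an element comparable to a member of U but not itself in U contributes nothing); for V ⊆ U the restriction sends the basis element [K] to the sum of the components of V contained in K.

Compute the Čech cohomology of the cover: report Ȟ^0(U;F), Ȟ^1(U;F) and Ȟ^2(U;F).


nerve of the cover:
  U1={{x3},{x5},{x6},{x1,x5},{x1,x6},{x2,x3},{x2,x5},{x2,x6},{x3,x4},{x3,x5},{x3,x6},{x4,x5},{x4,x6},{x5,x6},{x1,x4,x5},{x1,x5,x6},{x2,x3,x6},{x3,x4,x5},{x4,x5,x6}} U2={{x1},{x1,x2},{x1,x4},{x1,x5},{x1,x6},{x1,x2,x4},{x1,x4,x5},{x1,x5,x6}} U3={{x2},{x4},{x1,x2},{x1,x4},{x2,x3},{x2,x4},{x2,x5},{x2,x6},{x3,x4},{x4,x5},{x4,x6},{x1,x2,x4},{x1,x4,x5},{x2,x3,x6},{x3,x4,x5},{x4,x5,x6}}
  U12={{x1,x5},{x1,x6},{x1,x4,x5},{x1,x5,x6}} U13={{x2,x3},{x2,x5},{x2,x6},{x3,x4},{x4,x5},{x4,x6},{x1,x4,x5},{x2,x3,x6},{x3,x4,x5},{x4,x5,x6}} U23={{x1,x2},{x1,x4},{x1,x2,x4},{x1,x4,x5}}
  U123={{x1,x4,x5}}
components per intersection:
  U1: {{x3},{x5},{x6},{x1,x5},{x1,x6},{x2,x3},{x2,x5},{x2,x6},{x3,x4},{x3,x5},{x3,x6},{x4,x5},{x4,x6},{x5,x6},{x1,x4,x5},{x1,x5,x6},{x2,x3,x6},{x3,x4,x5},{x4,x5,x6}}
  U2: {{x1},{x1,x2},{x1,x4},{x1,x5},{x1,x6},{x1,x2,x4},{x1,x4,x5},{x1,x5,x6}}
  U3: {{x2},{x4},{x1,x2},{x1,x4},{x2,x3},{x2,x4},{x2,x5},{x2,x6},{x3,x4},{x4,x5},{x4,x6},{x1,x2,x4},{x1,x4,x5},{x2,x3,x6},{x3,x4,x5},{x4,x5,x6}}
  U12: {{x1,x5},{x1,x6},{x1,x4,x5},{x1,x5,x6}}
  U13: {{x2,x3},{x2,x6},{x2,x3,x6}} {{x2,x5}} {{x3,x4},{x4,x5},{x4,x6},{x1,x4,x5},{x3,x4,x5},{x4,x5,x6}}
  U23: {{x1,x2},{x1,x4},{x1,x2,x4},{x1,x4,x5}}
  U123: {{x1,x4,x5}}
C dims 3,5,1; δ0: rk 2, SNF 1^2; δ1: rk 1, SNF 1^1
Ȟ^0 = (3 − 2) − 0 = 1, so Ȟ^0 ≅ Z
Ȟ^1 = (5 − 1) − 2 = 2, so Ȟ^1 ≅ Z^2
Ȟ^2 = (1 − 0) − 1 = 0, so Ȟ^2 ≅ 0

Ȟ^0(U;F) ≅ Z, Ȟ^1(U;F) ≅ Z^2, Ȟ^2(U;F) ≅ 0


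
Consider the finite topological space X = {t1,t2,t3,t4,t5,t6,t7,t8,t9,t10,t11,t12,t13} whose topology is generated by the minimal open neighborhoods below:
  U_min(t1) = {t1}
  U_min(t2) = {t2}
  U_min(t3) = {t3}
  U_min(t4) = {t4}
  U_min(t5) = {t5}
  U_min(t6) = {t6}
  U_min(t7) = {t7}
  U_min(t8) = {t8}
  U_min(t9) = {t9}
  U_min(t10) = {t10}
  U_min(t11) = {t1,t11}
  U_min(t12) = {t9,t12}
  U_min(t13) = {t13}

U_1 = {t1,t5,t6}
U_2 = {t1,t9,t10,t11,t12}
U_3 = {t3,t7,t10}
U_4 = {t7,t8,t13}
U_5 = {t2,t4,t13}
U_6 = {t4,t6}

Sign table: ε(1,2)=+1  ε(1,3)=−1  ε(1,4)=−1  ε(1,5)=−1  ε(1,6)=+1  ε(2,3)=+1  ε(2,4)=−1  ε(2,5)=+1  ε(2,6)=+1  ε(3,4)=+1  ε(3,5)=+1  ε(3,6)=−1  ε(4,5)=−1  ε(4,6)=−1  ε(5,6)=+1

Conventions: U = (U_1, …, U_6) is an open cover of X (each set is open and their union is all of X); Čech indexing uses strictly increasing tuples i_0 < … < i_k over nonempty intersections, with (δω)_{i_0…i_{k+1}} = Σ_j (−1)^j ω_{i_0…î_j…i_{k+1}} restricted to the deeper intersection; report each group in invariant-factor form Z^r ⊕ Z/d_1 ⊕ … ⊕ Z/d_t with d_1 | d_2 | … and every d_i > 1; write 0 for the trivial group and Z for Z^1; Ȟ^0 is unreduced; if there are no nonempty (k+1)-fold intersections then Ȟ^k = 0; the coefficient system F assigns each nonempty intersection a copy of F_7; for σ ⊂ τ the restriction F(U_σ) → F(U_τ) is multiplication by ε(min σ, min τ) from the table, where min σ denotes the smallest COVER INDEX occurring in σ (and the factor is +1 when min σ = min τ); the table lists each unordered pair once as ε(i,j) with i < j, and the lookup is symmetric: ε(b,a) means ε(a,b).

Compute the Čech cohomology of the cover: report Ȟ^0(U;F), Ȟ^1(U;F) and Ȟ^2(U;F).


nonempty intersections:
  U12={t1} U16={t6} U23={t10} U34={t7} U45={t13} U56={t4}
C dims 6,6; δ0: rk_F7 6
Ȟ^0: (6−6)−0=0 ⇒ 0
Ȟ^1: (6−0)−6=0 ⇒ 0
Ȟ^2: (0−0)−0=0 ⇒ 0

Ȟ^0(U;F) ≅ 0, Ȟ^1(U;F) ≅ 0, Ȟ^2(U;F) ≅ 0


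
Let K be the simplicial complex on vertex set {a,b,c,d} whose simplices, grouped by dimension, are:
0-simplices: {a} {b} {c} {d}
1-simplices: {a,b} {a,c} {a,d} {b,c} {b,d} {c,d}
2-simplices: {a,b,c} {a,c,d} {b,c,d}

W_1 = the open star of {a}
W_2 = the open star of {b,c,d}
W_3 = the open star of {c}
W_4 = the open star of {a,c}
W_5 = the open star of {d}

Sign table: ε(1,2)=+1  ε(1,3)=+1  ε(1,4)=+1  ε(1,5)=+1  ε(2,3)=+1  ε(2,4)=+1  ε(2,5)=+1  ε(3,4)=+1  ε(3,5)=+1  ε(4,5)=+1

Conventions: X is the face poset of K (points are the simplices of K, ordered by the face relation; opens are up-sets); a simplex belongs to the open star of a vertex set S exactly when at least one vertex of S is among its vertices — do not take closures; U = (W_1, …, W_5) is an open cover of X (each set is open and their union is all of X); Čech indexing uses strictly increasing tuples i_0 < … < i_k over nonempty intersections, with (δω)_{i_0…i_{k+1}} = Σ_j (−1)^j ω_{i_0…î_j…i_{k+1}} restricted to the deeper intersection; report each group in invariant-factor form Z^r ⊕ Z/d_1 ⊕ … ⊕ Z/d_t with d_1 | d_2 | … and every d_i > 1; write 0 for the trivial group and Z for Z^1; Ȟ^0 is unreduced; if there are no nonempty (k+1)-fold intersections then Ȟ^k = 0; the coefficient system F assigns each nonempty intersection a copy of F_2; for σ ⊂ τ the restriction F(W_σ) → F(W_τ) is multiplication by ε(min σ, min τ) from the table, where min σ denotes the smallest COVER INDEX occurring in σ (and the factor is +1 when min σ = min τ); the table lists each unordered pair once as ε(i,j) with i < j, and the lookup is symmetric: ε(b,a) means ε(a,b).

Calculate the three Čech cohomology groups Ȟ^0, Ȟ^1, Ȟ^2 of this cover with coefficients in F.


Ȟ^0(U;F) ≅ Z/2; Ȟ^1(U;F) ≅ 0; Ȟ^2(U;F) ≅ 0

nerve of the cover:
  W1={{a},{a,b},{a,c},{a,d},{a,b,c},{a,c,d}} W2={{b},{c},{d},{a,b},{a,c},{a,d},{b,c},{b,d},{c,d},{a,b,c},{a,c,d},{b,c,d}} W3={{c},{a,c},{b,c},{c,d},{a,b,c},{a,c,d},{b,c,d}} W4={{a},{c},{a,b},{a,c},{a,d},{b,c},{c,d},{a,b,c},{a,c,d},{b,c,d}} W5={{d},{a,d},{b,d},{c,d},{a,c,d},{b,c,d}}
  W12={{a,b},{a,c},{a,d},{a,b,c},{a,c,d}} W13={{a,c},{a,b,c},{a,c,d}} W14={{a},{a,b},{a,c},{a,d},{a,b,c},{a,c,d}} W15={{a,d},{a,c,d}} W23={{c},{a,c},{b,c},{c,d},{a,b,c},{a,c,d},{b,c,d}} W24={{c},{a,b},{a,c},{a,d},{b,c},{c,d},{a,b,c},{a,c,d},{b,c,d}} W25={{d},{a,d},{b,d},{c,d},{a,c,d},{b,c,d}} W34={{c},{a,c},{b,c},{c,d},{a,b,c},{a,c,d},{b,c,d}} W35={{c,d},{a,c,d},{b,c,d}} W45={{a,d},{c,d},{a,c,d},{b,c,d}}
  W123={{a,c},{a,b,c},{a,c,d}} W124={{a,b},{a,c},{a,d},{a,b,c},{a,c,d}} W125={{a,d},{a,c,d}} W134={{a,c},{a,b,c},{a,c,d}} W135={{a,c,d}} W145={{a,d},{a,c,d}} W234={{c},{a,c},{b,c},{c,d},{a,b,c},{a,c,d},{b,c,d}} W235={{c,d},{a,c,d},{b,c,d}} W245={{a,d},{c,d},{a,c,d},{b,c,d}} W345={{c,d},{a,c,d},{b,c,d}}
  W1234={{a,c},{a,b,c},{a,c,d}} W1235={{a,c,d}} W1245={{a,d},{a,c,d}} W1345={{a,c,d}} W2345={{c,d},{a,c,d},{b,c,d}}
  W12345={{a,c,d}}
C dims 5,10,10,5; δ0: rk_F2 4; δ1: rk_F2 6; δ2: rk_F2 4
Ȟ^0 = (5 − 4) − 0 = 1, so Ȟ^0 ≅ Z/2
Ȟ^1 = (10 − 6) − 4 = 0, so Ȟ^1 ≅ 0
Ȟ^2 = (10 − 4) − 6 = 0, so Ȟ^2 ≅ 0


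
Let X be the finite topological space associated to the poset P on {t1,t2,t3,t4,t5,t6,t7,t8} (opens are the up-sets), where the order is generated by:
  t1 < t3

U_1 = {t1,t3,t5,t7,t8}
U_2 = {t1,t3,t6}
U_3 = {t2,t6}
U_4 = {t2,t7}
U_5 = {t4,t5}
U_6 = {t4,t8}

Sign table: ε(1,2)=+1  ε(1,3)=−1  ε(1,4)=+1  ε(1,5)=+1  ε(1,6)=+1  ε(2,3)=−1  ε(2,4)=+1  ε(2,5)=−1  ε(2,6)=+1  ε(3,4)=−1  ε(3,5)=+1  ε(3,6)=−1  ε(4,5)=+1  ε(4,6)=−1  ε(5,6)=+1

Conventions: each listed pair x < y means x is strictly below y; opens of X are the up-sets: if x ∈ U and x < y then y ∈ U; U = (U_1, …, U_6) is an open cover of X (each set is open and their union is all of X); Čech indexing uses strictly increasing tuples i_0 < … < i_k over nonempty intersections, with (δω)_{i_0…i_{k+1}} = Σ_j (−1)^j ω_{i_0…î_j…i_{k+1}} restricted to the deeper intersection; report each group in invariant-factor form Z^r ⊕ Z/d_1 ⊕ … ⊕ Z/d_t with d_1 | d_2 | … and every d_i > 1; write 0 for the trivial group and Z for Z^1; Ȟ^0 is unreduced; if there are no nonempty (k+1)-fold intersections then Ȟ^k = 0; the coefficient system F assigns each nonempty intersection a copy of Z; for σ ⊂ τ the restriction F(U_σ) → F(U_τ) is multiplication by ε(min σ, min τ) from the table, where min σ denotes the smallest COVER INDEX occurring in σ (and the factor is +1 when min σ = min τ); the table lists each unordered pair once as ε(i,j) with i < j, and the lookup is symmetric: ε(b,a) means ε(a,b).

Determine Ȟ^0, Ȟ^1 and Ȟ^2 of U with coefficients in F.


Ȟ^0 = Z,  Ȟ^1 = Z^2,  Ȟ^2 = 0

cover nerve:
  U12={t1,t3} U14={t7} U15={t5} U16={t8} U23={t6} U34={t2} U56={t4}
C dims 6,7; δ0: rk 5, SNF 1^5
Ȟ^0: (6−5)−0=1 ⇒ Z
Ȟ^1: (7−0)−5=2 ⇒ Z^2
Ȟ^2: (0−0)−0=0 ⇒ 0


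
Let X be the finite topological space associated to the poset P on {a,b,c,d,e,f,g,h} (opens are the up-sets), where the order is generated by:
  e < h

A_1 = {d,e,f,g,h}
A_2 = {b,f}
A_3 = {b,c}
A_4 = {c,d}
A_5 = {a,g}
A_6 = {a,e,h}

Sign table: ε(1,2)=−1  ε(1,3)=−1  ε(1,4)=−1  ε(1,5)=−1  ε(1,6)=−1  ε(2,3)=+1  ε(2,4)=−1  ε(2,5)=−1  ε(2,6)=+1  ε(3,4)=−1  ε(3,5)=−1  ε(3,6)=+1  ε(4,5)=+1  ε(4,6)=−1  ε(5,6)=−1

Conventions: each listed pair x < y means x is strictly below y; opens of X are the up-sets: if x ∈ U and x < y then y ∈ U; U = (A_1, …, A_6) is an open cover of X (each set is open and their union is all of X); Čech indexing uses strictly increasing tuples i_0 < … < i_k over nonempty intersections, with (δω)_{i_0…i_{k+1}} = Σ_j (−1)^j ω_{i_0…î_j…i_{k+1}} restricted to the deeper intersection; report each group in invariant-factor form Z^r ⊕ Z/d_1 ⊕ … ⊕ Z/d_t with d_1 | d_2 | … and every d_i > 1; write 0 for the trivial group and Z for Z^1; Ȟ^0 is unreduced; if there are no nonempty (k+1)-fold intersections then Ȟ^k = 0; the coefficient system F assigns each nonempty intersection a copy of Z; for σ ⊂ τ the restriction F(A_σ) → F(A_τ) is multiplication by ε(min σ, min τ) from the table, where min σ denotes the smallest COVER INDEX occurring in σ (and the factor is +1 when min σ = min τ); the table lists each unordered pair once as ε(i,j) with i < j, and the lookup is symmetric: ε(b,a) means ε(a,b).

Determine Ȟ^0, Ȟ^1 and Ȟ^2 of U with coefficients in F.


Ȟ^0 ≅ 0, Ȟ^1 ≅ Z ⊕ Z/2, Ȟ^2 ≅ 0

nonempty intersections:
  A12={f} A14={d} A15={g} A16={e,h} A23={b} A34={c} A56={a}
C dims 6,7; δ0: rk 6, SNF 1^5·2
Ȟ^0: (6−6)−0=0 ⇒ 0
Ȟ^1: (7−0)−6=1 plus torsion [2] ⇒ Z ⊕ Z/2
Ȟ^2: (0−0)−0=0 ⇒ 0


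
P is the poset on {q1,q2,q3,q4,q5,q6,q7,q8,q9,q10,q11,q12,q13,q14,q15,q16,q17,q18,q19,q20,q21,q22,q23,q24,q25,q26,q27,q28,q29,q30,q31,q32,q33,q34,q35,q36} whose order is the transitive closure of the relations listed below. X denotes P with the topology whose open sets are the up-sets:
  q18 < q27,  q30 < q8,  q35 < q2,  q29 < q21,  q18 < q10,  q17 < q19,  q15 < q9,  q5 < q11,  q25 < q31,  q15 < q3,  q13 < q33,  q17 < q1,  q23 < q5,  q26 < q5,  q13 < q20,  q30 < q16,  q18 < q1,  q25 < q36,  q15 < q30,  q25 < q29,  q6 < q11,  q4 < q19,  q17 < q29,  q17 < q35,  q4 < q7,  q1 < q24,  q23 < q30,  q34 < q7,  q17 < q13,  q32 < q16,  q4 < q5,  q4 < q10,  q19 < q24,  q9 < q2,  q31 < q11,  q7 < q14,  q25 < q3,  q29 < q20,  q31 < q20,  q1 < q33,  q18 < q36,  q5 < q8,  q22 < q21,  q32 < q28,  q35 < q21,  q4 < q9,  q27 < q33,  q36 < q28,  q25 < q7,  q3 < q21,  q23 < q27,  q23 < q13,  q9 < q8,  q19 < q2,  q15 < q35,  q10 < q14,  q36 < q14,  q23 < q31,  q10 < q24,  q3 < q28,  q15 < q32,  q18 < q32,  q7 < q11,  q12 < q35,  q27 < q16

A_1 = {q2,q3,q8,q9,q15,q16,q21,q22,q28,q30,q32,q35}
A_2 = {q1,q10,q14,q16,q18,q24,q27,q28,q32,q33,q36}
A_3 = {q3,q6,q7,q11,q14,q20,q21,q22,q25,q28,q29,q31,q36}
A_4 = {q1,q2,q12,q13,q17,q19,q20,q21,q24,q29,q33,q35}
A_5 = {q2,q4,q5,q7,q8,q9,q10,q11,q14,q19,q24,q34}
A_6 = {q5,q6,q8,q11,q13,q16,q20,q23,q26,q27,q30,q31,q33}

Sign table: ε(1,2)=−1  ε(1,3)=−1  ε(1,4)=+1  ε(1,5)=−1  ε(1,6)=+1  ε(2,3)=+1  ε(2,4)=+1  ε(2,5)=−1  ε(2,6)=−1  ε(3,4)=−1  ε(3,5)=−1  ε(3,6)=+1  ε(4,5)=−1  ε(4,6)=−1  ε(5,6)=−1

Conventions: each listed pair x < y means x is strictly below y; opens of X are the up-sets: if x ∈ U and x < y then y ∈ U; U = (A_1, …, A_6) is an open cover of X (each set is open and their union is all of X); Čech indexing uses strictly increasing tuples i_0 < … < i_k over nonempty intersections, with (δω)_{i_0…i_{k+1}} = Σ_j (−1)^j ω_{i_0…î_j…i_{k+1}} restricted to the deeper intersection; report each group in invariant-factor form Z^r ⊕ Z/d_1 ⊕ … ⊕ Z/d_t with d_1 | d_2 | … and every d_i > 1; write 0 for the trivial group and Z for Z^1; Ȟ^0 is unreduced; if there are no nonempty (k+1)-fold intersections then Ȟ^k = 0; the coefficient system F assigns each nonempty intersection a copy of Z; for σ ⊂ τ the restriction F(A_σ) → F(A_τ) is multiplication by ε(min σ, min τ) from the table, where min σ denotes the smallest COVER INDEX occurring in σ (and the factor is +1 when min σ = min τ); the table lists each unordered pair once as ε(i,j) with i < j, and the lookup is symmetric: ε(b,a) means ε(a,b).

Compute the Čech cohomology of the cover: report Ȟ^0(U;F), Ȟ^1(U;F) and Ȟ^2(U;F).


nonempty overlaps:
  A12={q16,q28,q32} A13={q3,q21,q22,q28} A14={q2,q21,q35} A15={q2,q8,q9} A16={q8,q16,q30} A23={q14,q28,q36} A24={q1,q24,q33} A25={q10,q14,q24} A26={q16,q27,q33} A34={q20,q21,q29} A35={q7,q11,q14} A36={q6,q11,q20,q31} A45={q2,q19,q24} A46={q13,q20,q33} A56={q5,q8,q11}
  A123={q28} A126={q16} A134={q21} A145={q2} A156={q8} A235={q14} A245={q24} A246={q33} A346={q20} A356={q11}
C dims 6,15,10; δ0: rk 6, SNF 1^5·2; δ1: rk 9, SNF 1^9
degree 0: 6−6−0 = 0 → Ȟ^0 ≅ 0
degree 1: 15−9−6 = 0 plus torsion [2] → Ȟ^1 ≅ Z/2
degree 2: 10−0−9 = 1 → Ȟ^2 ≅ Z

Ȟ^0 = 0, Ȟ^1 = Z/2 and Ȟ^2 = Z


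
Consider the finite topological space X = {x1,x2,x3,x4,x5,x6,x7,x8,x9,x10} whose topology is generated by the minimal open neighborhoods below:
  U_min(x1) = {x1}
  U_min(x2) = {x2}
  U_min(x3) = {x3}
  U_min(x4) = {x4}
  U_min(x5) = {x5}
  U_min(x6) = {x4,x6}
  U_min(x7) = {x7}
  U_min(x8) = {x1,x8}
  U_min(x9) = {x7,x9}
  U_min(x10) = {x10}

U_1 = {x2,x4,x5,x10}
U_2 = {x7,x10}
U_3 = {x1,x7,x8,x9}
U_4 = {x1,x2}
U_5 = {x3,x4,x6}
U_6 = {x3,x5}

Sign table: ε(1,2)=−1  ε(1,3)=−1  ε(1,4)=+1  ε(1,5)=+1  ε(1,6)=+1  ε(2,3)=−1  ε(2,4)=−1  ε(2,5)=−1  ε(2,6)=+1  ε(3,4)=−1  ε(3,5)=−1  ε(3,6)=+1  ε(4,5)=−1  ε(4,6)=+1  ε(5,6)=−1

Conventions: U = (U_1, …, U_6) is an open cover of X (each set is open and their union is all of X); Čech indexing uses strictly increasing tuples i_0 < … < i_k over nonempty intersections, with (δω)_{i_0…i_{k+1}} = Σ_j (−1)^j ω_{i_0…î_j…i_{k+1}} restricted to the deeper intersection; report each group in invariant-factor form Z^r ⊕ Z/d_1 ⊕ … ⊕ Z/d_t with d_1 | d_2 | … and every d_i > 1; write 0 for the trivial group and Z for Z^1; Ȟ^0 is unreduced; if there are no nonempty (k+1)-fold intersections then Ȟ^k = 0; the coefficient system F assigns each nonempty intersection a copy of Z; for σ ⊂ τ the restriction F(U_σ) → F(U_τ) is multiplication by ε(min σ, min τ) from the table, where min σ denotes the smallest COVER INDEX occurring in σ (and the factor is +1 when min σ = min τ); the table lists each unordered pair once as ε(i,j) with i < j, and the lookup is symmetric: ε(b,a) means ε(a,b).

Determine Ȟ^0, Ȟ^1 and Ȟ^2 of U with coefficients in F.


Ȟ^0(U;F) ≅ 0, Ȟ^1(U;F) ≅ Z ⊕ Z/2 and Ȟ^2(U;F) ≅ 0

nerve of the cover:
  U12={x10} U14={x2} U15={x4} U16={x5} U23={x7} U34={x1} U56={x3}
C dims 6,7; δ0: rk 6, SNF 1^5·2
Ȟ^0 = (6 − 6) − 0 = 0, so Ȟ^0 ≅ 0
Ȟ^1 = (7 − 0) − 6 = 1 plus torsion [2], so Ȟ^1 ≅ Z ⊕ Z/2
Ȟ^2 = (0 − 0) − 0 = 0, so Ȟ^2 ≅ 0


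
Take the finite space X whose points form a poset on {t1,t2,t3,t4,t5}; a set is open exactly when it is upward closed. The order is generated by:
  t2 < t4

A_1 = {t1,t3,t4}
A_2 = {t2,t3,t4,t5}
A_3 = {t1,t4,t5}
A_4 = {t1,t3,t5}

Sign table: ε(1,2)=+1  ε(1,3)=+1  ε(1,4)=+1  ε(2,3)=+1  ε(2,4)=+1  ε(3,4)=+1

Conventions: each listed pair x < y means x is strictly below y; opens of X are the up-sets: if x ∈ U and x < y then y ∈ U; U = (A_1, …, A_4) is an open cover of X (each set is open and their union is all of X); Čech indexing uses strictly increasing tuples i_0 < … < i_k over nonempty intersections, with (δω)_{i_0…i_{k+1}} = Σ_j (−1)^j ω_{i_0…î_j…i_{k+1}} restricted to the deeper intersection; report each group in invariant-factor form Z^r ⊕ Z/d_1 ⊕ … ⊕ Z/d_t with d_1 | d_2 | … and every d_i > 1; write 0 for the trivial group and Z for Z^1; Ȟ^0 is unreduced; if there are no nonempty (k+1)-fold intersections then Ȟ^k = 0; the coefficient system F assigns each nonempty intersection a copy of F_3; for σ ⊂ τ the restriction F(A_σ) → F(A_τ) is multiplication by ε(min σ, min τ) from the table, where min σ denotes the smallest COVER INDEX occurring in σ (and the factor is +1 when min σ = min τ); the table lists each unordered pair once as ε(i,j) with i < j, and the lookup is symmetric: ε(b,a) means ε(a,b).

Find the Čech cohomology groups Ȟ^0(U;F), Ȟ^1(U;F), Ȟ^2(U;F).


nerve simplices:
  A12={t3,t4} A13={t1,t4} A14={t1,t3} A23={t4,t5} A24={t3,t5} A34={t1,t5}
  A123={t4} A124={t3} A134={t1} A234={t5}
C dims 4,6,4; δ0: rk_F3 3; δ1: rk_F3 3
degree 0: 4−3−0 = 1 → Ȟ^0 ≅ Z/3
degree 1: 6−3−3 = 0 → Ȟ^1 ≅ 0
degree 2: 4−0−3 = 1 → Ȟ^2 ≅ Z/3

Ȟ^0 = Z/3, Ȟ^1 = 0, Ȟ^2 = Z/3


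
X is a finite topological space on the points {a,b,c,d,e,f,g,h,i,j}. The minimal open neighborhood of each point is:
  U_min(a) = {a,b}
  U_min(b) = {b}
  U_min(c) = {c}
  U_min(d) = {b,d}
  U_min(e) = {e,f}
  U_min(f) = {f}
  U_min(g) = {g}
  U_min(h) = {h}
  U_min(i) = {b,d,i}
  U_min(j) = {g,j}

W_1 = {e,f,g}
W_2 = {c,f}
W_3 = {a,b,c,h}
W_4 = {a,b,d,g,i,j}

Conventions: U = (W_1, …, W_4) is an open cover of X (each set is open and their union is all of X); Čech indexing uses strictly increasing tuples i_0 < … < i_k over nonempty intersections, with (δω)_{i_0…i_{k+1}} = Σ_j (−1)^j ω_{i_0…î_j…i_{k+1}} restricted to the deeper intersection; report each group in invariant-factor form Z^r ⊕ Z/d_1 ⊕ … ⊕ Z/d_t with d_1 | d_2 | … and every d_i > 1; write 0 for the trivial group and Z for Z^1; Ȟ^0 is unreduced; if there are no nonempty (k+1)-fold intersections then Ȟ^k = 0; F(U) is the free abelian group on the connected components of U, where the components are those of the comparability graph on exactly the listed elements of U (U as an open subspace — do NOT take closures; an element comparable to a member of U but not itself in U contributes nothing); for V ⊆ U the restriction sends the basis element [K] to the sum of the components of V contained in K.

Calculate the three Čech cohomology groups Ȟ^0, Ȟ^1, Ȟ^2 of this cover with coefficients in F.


intersection data:
  W12={f} W14={g} W23={c} W34={a,b}
components per intersection:
  W1: {e,f} {g}
  W2: {c} {f}
  W3: {a,b} {c} {h}
  W4: {a,b,d,i} {g,j}
  W12: {f}
  W14: {g}
  W23: {c}
  W34: {a,b}
C dims 9,4; δ0: rk 4, SNF 1^4
Ȟ^0 = (9 − 4) − 0 = 5, so Ȟ^0 ≅ Z^5
Ȟ^1 = (4 − 0) − 4 = 0, so Ȟ^1 ≅ 0
Ȟ^2 = (0 − 0) − 0 = 0, so Ȟ^2 ≅ 0

Ȟ^0(U;F) ≅ Z^5,  Ȟ^1(U;F) ≅ 0,  Ȟ^2(U;F) ≅ 0


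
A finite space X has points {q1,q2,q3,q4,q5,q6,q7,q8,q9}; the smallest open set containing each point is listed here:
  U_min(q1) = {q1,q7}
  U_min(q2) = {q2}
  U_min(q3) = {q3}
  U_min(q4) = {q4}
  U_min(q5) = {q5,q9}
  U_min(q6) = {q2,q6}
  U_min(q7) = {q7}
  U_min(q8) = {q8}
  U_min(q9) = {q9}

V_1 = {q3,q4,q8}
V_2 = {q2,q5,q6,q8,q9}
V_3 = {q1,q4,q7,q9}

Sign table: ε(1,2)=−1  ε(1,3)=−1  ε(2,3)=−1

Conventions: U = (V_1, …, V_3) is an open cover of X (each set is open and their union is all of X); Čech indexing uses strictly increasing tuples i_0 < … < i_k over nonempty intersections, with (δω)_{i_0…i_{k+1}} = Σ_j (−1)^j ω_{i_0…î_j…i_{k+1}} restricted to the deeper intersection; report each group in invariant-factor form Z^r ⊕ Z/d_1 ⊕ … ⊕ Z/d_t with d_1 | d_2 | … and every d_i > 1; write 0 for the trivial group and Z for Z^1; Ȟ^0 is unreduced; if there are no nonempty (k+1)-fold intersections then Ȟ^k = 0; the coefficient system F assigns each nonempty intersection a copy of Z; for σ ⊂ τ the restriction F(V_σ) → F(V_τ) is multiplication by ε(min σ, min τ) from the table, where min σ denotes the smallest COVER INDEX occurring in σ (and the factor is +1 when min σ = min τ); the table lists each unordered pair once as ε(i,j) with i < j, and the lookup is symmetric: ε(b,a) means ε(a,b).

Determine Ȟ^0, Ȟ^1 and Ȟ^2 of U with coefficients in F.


intersection data:
  V12={q8} V13={q4} V23={q9}
C dims 3,3; δ0: rk 3, SNF 1^2·2
Ȟ^0 = (3 − 3) − 0 = 0, so Ȟ^0 ≅ 0
Ȟ^1 = (3 − 0) − 3 = 0 plus torsion [2], so Ȟ^1 ≅ Z/2
Ȟ^2 = (0 − 0) − 0 = 0, so Ȟ^2 ≅ 0

Ȟ^0 = 0, Ȟ^1 = Z/2 and Ȟ^2 = 0


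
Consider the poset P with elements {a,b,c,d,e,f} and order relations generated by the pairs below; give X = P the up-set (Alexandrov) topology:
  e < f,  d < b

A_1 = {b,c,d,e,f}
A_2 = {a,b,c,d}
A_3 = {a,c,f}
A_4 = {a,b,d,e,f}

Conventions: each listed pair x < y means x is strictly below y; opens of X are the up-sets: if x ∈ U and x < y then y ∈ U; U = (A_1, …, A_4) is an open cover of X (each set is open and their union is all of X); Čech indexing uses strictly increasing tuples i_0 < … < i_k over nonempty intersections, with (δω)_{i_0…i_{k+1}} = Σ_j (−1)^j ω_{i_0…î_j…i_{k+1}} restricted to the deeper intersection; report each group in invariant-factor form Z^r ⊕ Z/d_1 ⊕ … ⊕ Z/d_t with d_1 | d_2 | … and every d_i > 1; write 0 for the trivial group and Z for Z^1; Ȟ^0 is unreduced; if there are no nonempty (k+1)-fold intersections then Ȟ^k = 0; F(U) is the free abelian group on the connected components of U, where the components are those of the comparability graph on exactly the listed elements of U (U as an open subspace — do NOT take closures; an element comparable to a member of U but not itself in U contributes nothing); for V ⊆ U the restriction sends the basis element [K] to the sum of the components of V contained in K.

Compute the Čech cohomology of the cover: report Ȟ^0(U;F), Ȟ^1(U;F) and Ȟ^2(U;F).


Ȟ^0(U;F) ≅ Z^4; Ȟ^1(U;F) ≅ 0; Ȟ^2(U;F) ≅ 0

cover nerve:
  A12={b,c,d} A13={c,f} A14={b,d,e,f} A23={a,c} A24={a,b,d} A34={a,f}
  A123={c} A124={b,d} A134={f} A234={a}
components per intersection:
  A1: {b,d} {c} {e,f}
  A2: {a} {b,d} {c}
  A3: {a} {c} {f}
  A4: {a} {b,d} {e,f}
  A12: {b,d} {c}
  A13: {c} {f}
  A14: {b,d} {e,f}
  A23: {a} {c}
  A24: {a} {b,d}
  A34: {a} {f}
  A123: {c}
  A124: {b,d}
  A134: {f}
  A234: {a}
C dims 12,12,4; δ0: rk 8, SNF 1^8; δ1: rk 4, SNF 1^4
Ȟ^0: (12−8)−0=4 ⇒ Z^4
Ȟ^1: (12−4)−8=0 ⇒ 0
Ȟ^2: (4−0)−4=0 ⇒ 0


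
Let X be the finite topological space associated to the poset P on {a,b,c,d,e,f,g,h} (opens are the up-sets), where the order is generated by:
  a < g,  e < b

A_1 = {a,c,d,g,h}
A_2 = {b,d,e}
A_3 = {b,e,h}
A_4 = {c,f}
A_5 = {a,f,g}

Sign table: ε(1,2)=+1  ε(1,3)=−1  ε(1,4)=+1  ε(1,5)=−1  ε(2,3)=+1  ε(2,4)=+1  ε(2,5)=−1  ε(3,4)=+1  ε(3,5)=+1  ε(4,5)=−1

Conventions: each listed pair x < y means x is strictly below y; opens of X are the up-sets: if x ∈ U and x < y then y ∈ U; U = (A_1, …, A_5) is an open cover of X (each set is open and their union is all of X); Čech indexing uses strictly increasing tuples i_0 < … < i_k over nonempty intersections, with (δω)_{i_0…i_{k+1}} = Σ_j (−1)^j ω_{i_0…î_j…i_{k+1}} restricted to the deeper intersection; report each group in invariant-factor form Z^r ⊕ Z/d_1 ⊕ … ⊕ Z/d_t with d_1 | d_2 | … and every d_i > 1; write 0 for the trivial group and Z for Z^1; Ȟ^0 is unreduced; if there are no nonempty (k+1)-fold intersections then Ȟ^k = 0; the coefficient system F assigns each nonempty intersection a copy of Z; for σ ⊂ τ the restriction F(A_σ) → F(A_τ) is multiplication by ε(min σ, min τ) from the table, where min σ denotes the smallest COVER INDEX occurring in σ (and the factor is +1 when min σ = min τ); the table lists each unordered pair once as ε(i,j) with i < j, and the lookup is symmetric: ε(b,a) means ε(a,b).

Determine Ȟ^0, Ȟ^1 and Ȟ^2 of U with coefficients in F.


nonempty overlaps:
  A12={d} A13={h} A14={c} A15={a,g} A23={b,e} A45={f}
C dims 5,6; δ0: rk 5, SNF 1^4·2
degree 0: 5−5−0 = 0 → Ȟ^0 ≅ 0
degree 1: 6−0−5 = 1 plus torsion [2] → Ȟ^1 ≅ Z ⊕ Z/2
degree 2: 0−0−0 = 0 → Ȟ^2 ≅ 0

Ȟ^0 = 0, Ȟ^1 = Z ⊕ Z/2 and Ȟ^2 = 0


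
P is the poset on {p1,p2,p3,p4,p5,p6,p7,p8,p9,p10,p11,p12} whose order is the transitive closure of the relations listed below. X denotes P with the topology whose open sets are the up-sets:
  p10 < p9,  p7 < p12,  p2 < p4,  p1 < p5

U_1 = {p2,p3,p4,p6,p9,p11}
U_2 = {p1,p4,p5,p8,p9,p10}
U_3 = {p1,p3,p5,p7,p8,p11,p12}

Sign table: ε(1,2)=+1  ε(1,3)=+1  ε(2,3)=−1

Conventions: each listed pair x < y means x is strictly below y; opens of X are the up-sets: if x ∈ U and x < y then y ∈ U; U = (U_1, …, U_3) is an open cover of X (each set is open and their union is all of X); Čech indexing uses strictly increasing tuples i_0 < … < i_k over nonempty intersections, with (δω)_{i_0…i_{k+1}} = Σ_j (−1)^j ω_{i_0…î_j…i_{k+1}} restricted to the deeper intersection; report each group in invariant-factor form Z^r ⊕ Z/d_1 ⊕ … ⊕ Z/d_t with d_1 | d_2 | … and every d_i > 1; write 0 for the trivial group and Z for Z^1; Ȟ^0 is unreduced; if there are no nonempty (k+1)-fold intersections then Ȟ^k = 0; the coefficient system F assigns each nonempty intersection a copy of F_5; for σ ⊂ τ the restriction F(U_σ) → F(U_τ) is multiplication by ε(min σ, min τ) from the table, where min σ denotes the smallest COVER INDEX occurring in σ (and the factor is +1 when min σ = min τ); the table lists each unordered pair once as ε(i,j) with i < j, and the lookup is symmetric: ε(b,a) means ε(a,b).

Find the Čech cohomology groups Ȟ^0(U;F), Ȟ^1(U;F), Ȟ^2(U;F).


nonempty overlaps:
  U12={p4,p9} U13={p3,p11} U23={p1,p5,p8}
C dims 3,3; δ0: rk_F5 3
degree 0: 3−3−0 = 0 → Ȟ^0 ≅ 0
degree 1: 3−0−3 = 0 → Ȟ^1 ≅ 0
degree 2: 0−0−0 = 0 → Ȟ^2 ≅ 0

Ȟ^0 ≅ 0; Ȟ^1 ≅ 0; Ȟ^2 ≅ 0


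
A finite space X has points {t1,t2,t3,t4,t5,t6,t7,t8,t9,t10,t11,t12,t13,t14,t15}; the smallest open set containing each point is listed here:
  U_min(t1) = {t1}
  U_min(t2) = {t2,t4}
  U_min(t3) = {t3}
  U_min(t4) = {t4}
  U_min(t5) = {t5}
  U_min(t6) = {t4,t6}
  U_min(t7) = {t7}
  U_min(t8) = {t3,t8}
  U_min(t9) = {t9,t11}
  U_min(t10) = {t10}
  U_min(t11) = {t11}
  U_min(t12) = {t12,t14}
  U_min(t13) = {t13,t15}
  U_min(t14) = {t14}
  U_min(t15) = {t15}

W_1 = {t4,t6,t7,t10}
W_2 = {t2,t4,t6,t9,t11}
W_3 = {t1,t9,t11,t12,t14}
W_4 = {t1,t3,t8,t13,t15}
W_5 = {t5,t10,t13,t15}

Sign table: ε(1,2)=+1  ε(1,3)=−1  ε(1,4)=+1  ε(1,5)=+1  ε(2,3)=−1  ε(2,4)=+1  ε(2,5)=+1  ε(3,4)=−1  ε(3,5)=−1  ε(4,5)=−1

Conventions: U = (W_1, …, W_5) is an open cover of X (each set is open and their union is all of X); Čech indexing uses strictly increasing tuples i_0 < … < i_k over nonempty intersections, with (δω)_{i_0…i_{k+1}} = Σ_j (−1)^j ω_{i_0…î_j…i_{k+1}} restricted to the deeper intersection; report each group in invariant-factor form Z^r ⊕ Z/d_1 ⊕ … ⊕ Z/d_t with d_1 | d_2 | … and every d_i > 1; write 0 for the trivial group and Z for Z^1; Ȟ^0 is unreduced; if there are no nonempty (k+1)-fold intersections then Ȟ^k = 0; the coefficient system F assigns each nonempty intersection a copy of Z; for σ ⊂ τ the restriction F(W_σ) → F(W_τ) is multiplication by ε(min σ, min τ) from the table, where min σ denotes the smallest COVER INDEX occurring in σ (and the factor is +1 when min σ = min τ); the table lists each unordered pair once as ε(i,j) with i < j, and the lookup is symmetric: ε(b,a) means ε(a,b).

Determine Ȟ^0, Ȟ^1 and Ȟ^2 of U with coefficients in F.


Ȟ^0 ≅ 0, Ȟ^1 ≅ Z/2, Ȟ^2 ≅ 0

intersection data:
  W12={t4,t6} W15={t10} W23={t9,t11} W34={t1} W45={t13,t15}
C dims 5,5; δ0: rk 5, SNF 1^4·2
Ȟ^0 = (5 − 5) − 0 = 0, so Ȟ^0 ≅ 0
Ȟ^1 = (5 − 0) − 5 = 0 plus torsion [2], so Ȟ^1 ≅ Z/2
Ȟ^2 = (0 − 0) − 0 = 0, so Ȟ^2 ≅ 0


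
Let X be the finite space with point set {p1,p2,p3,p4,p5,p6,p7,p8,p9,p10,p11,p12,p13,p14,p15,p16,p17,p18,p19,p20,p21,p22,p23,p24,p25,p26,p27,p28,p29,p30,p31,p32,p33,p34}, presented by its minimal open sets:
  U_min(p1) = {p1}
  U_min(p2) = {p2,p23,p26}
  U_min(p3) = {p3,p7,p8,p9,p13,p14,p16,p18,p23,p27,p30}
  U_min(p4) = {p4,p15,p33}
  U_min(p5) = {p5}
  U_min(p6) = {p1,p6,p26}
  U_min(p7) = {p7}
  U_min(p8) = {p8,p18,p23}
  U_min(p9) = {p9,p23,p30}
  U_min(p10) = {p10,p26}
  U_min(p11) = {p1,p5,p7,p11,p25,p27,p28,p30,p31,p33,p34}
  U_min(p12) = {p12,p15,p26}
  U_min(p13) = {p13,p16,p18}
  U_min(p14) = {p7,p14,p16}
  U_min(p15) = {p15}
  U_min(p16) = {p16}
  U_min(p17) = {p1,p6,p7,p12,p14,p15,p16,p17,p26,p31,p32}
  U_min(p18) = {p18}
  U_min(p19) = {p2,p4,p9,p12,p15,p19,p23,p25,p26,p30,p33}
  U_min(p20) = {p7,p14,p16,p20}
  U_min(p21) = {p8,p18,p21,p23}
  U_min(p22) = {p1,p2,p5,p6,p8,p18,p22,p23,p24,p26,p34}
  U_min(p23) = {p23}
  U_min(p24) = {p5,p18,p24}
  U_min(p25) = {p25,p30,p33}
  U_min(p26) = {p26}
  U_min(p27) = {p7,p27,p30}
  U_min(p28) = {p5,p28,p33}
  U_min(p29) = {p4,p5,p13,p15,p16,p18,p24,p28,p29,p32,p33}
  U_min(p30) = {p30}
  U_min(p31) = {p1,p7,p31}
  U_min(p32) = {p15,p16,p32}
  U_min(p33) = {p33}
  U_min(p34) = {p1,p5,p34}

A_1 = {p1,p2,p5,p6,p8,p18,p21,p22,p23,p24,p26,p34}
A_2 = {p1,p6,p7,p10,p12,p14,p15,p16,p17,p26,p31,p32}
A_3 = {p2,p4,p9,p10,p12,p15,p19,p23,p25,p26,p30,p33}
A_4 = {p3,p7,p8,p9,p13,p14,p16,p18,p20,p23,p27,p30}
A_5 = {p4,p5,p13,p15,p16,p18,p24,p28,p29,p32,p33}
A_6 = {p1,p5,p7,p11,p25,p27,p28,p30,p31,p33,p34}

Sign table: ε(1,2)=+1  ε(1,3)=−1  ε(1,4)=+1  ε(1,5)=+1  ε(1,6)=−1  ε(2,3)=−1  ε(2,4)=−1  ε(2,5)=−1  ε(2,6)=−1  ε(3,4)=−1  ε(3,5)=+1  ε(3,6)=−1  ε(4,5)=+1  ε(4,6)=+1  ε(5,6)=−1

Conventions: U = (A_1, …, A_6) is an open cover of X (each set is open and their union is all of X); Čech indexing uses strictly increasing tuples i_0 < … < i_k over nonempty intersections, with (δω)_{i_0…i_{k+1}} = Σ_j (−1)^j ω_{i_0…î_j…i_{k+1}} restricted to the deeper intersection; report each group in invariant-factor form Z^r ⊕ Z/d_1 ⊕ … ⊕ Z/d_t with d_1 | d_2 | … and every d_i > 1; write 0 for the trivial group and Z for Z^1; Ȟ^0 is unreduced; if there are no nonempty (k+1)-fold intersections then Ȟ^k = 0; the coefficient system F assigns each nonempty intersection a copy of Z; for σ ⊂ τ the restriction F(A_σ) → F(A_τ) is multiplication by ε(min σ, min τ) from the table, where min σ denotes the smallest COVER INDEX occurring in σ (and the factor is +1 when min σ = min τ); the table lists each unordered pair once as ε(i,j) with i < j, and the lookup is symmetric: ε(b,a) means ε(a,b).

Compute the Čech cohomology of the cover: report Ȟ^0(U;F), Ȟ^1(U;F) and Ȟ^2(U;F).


Ȟ^0(U;F) ≅ 0; Ȟ^1(U;F) ≅ Z/2; Ȟ^2(U;F) ≅ Z

nerve of the cover:
  A12={p1,p6,p26} A13={p2,p23,p26} A14={p8,p18,p23} A15={p5,p18,p24} A16={p1,p5,p34} A23={p10,p12,p15,p26} A24={p7,p14,p16} A25={p15,p16,p32} A26={p1,p7,p31} A34={p9,p23,p30} A35={p4,p15,p33} A36={p25,p30,p33} A45={p13,p16,p18} A46={p7,p27,p30} A56={p5,p28,p33}
  A123={p26} A126={p1} A134={p23} A145={p18} A156={p5} A235={p15} A245={p16} A246={p7} A346={p30} A356={p33}
C dims 6,15,10; δ0: rk 6, SNF 1^5·2; δ1: rk 9, SNF 1^9
Ȟ^0 = (6 − 6) − 0 = 0, so Ȟ^0 ≅ 0
Ȟ^1 = (15 − 9) − 6 = 0 plus torsion [2], so Ȟ^1 ≅ Z/2
Ȟ^2 = (10 − 0) − 9 = 1, so Ȟ^2 ≅ Z


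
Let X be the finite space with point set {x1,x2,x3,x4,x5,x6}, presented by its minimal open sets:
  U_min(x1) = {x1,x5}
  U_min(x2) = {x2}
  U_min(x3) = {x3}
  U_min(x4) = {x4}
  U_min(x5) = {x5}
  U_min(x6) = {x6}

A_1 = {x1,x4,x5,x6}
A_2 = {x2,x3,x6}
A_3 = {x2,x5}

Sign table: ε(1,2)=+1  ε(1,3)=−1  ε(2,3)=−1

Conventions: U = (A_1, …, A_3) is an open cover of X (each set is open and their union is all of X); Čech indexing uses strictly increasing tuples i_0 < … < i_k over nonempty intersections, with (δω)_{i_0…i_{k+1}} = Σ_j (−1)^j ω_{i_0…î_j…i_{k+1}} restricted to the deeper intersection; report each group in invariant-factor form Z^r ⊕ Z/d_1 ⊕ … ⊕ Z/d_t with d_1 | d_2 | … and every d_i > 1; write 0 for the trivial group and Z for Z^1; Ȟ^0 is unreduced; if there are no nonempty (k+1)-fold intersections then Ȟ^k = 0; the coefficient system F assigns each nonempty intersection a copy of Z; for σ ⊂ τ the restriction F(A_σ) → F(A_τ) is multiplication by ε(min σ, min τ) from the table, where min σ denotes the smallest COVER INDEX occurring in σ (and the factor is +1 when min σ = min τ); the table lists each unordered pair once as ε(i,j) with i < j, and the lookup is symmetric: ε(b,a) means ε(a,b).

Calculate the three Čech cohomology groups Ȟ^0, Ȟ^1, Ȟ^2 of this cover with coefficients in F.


Ȟ^0 = Z, Ȟ^1 = Z and Ȟ^2 = 0

nerve simplices:
  A12={x6} A13={x5} A23={x2}
C dims 3,3; δ0: rk 2, SNF 1^2
degree 0: 3−2−0 = 1 → Ȟ^0 ≅ Z
degree 1: 3−0−2 = 1 → Ȟ^1 ≅ Z
degree 2: 0−0−0 = 0 → Ȟ^2 ≅ 0


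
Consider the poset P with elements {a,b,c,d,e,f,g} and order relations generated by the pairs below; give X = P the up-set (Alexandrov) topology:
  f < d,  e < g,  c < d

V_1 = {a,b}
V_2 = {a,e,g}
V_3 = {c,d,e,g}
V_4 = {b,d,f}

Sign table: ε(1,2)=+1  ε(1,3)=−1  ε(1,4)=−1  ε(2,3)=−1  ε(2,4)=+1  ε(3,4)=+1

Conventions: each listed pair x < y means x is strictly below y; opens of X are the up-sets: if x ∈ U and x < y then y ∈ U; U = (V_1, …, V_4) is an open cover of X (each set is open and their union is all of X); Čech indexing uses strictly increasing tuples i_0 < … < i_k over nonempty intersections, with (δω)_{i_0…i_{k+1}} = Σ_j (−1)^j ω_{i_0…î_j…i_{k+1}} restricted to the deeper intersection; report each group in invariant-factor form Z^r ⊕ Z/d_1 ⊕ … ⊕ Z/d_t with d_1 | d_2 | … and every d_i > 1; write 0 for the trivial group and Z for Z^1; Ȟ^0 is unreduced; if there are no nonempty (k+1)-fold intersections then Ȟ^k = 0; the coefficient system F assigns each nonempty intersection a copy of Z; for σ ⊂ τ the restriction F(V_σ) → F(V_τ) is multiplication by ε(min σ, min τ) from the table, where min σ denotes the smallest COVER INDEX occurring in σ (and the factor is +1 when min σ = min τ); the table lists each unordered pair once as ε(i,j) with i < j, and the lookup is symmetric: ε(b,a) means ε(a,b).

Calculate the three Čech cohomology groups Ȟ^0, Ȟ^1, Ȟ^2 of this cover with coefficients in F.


Ȟ^0(U;F) ≅ Z; Ȟ^1(U;F) ≅ Z; Ȟ^2(U;F) ≅ 0

cover nerve:
  V12={a} V14={b} V23={e,g} V34={d}
C dims 4,4; δ0: rk 3, SNF 1^3
Ȟ^0: (4−3)−0=1 ⇒ Z
Ȟ^1: (4−0)−3=1 ⇒ Z
Ȟ^2: (0−0)−0=0 ⇒ 0
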